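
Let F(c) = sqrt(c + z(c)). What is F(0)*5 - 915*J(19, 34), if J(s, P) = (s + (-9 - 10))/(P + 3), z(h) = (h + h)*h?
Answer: 0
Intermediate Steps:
z(h) = 2*h**2 (z(h) = (2*h)*h = 2*h**2)
J(s, P) = (-19 + s)/(3 + P) (J(s, P) = (s - 19)/(3 + P) = (-19 + s)/(3 + P))
F(c) = sqrt(c + 2*c**2)
F(0)*5 - 915*J(19, 34) = sqrt(0*(1 + 2*0))*5 - 915*(-19 + 19)/(3 + 34) = sqrt(0*(1 + 0))*5 - 915*0/37 = sqrt(0*1)*5 - 915*0/37 = sqrt(0)*5 - 915*0 = 0*5 + 0 = 0 + 0 = 0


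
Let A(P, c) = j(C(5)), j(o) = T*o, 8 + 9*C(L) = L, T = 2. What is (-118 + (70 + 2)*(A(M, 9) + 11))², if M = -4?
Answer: 391876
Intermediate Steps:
C(L) = -8/9 + L/9
j(o) = 2*o
A(P, c) = -⅔ (A(P, c) = 2*(-8/9 + (⅑)*5) = 2*(-8/9 + 5/9) = 2*(-⅓) = -⅔)
(-118 + (70 + 2)*(A(M, 9) + 11))² = (-118 + (70 + 2)*(-⅔ + 11))² = (-118 + 72*(31/3))² = (-118 + 744)² = 626² = 391876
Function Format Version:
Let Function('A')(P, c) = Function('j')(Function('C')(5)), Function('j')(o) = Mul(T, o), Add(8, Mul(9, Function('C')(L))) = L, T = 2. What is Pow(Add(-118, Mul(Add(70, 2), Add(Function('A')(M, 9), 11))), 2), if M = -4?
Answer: 391876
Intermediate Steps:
Function('C')(L) = Add(Rational(-8, 9), Mul(Rational(1, 9), L))
Function('j')(o) = Mul(2, o)
Function('A')(P, c) = Rational(-2, 3) (Function('A')(P, c) = Mul(2, Add(Rational(-8, 9), Mul(Rational(1, 9), 5))) = Mul(2, Add(Rational(-8, 9), Rational(5, 9))) = Mul(2, Rational(-1, 3)) = Rational(-2, 3))
Pow(Add(-118, Mul(Add(70, 2), Add(Function('A')(M, 9), 11))), 2) = Pow(Add(-118, Mul(Add(70, 2), Add(Rational(-2, 3), 11))), 2) = Pow(Add(-118, Mul(72, Rational(31, 3))), 2) = Pow(Add(-118, 744), 2) = Pow(626, 2) = 391876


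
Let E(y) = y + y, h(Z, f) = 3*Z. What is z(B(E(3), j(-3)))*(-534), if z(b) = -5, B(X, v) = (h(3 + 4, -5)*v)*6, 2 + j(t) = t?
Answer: 2670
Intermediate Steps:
j(t) = -2 + t
E(y) = 2*y
B(X, v) = 126*v (B(X, v) = ((3*(3 + 4))*v)*6 = ((3*7)*v)*6 = (21*v)*6 = 126*v)
z(B(E(3), j(-3)))*(-534) = -5*(-534) = 2670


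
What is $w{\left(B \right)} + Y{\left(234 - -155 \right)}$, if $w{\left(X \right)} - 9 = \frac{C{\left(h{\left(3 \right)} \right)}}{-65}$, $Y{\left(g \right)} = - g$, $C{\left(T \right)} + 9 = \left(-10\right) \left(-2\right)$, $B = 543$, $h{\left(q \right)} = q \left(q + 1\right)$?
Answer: $- \frac{24711}{65} \approx -380.17$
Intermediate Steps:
$h{\left(q \right)} = q \left(1 + q\right)$
$C{\left(T \right)} = 11$ ($C{\left(T \right)} = -9 - -20 = -9 + 20 = 11$)
$w{\left(X \right)} = \frac{574}{65}$ ($w{\left(X \right)} = 9 + \frac{11}{-65} = 9 + 11 \left(- \frac{1}{65}\right) = 9 - \frac{11}{65} = \frac{574}{65}$)
$w{\left(B \right)} + Y{\left(234 - -155 \right)} = \frac{574}{65} - \left(234 - -155\right) = \frac{574}{65} - \left(234 + 155\right) = \frac{574}{65} - 389 = - \frac{24711}{65}$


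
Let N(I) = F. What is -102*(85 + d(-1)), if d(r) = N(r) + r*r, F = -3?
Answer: -8466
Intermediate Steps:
N(I) = -3
d(r) = -3 + r**2 (d(r) = -3 + r*r = -3 + r**2)
-102*(85 + d(-1)) = -102*(85 + (-3 + (-1)**2)) = -102*(85 + (-3 + 1)) = -102*(85 - 2) = -102*83 = -8466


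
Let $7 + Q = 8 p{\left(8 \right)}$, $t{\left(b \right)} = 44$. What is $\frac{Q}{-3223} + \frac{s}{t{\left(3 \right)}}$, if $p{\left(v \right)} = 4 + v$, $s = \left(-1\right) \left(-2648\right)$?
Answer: $\frac{193877}{3223} \approx 60.154$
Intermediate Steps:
$s = 2648$
$Q = 89$ ($Q = -7 + 8 \left(4 + 8\right) = -7 + 8 \cdot 12 = -7 + 96 = 89$)
$\frac{Q}{-3223} + \frac{s}{t{\left(3 \right)}} = \frac{89}{-3223} + \frac{2648}{44} = 89 \left(- \frac{1}{3223}\right) + 2648 \cdot \frac{1}{44} = - \frac{89}{3223} + \frac{662}{11} = \frac{193877}{3223}$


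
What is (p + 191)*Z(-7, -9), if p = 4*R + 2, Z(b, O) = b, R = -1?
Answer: -1323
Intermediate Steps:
p = -2 (p = 4*(-1) + 2 = -4 + 2 = -2)
(p + 191)*Z(-7, -9) = (-2 + 191)*(-7) = 189*(-7) = -1323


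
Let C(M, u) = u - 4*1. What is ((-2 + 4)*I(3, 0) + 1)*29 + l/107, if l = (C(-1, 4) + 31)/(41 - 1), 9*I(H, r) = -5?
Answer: -123841/38520 ≈ -3.2150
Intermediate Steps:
C(M, u) = -4 + u (C(M, u) = u - 4 = -4 + u)
I(H, r) = -5/9 (I(H, r) = (⅑)*(-5) = -5/9)
l = 31/40 (l = ((-4 + 4) + 31)/(41 - 1) = (0 + 31)/40 = 31*(1/40) = 31/40 ≈ 0.77500)
((-2 + 4)*I(3, 0) + 1)*29 + l/107 = ((-2 + 4)*(-5/9) + 1)*29 + (31/40)/107 = (2*(-5/9) + 1)*29 + (31/40)*(1/107) = (-10/9 + 1)*29 + 31/4280 = -⅑*29 + 31/4280 = -29/9 + 31/4280 = -123841/38520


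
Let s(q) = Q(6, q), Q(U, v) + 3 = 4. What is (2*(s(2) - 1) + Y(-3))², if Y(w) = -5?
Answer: 25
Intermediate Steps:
Q(U, v) = 1 (Q(U, v) = -3 + 4 = 1)
s(q) = 1
(2*(s(2) - 1) + Y(-3))² = (2*(1 - 1) - 5)² = (2*0 - 5)² = (0 - 5)² = (-5)² = 25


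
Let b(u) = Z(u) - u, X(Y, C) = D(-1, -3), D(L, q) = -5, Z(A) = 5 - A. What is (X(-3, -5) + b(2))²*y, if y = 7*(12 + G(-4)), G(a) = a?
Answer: 896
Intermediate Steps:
X(Y, C) = -5
b(u) = 5 - 2*u (b(u) = (5 - u) - u = 5 - 2*u)
y = 56 (y = 7*(12 - 4) = 7*8 = 56)
(X(-3, -5) + b(2))²*y = (-5 + (5 - 2*2))²*56 = (-5 + (5 - 4))²*56 = (-5 + 1)²*56 = (-4)²*56 = 16*56 = 896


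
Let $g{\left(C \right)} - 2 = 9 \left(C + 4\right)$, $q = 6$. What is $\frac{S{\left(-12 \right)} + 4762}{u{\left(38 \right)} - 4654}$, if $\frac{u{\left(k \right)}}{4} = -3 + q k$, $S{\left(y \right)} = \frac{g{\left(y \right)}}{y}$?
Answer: $- \frac{28607}{22524} \approx -1.2701$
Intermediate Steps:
$g{\left(C \right)} = 38 + 9 C$ ($g{\left(C \right)} = 2 + 9 \left(C + 4\right) = 2 + 9 \left(4 + C\right) = 2 + \left(36 + 9 C\right) = 38 + 9 C$)
$S{\left(y \right)} = \frac{38 + 9 y}{y}$
$u{\left(k \right)} = -12 + 24 k$ ($u{\left(k \right)} = 4 \left(-3 + 6 k\right) = -12 + 24 k$)
$\frac{S{\left(-12 \right)} + 4762}{u{\left(38 \right)} - 4654} = \frac{\left(9 + \frac{38}{-12}\right) + 4762}{\left(-12 + 24 \cdot 38\right) - 4654} = \frac{\left(9 + 38 \left(- \frac{1}{12}\right)\right) + 4762}{\left(-12 + 912\right) - 4654} = \frac{\left(9 - \frac{19}{6}\right) + 4762}{900 - 4654} = \frac{\frac{35}{6} + 4762}{-3754} = \frac{28607}{6} \left(- \frac{1}{3754}\right) = - \frac{28607}{22524}$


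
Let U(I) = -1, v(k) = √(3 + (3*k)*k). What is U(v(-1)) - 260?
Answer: -261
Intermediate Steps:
v(k) = √(3 + 3*k²)
U(v(-1)) - 260 = -1 - 260 = -261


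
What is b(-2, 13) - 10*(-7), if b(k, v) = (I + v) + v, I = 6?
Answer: 102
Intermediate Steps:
b(k, v) = 6 + 2*v (b(k, v) = (6 + v) + v = 6 + 2*v)
b(-2, 13) - 10*(-7) = (6 + 2*13) - 10*(-7) = (6 + 26) + 70 = 32 + 70 = 102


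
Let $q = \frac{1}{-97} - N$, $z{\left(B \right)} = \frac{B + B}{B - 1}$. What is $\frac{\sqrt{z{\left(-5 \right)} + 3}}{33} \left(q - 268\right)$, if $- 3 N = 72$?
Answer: $- \frac{23669 \sqrt{42}}{9603} \approx -15.973$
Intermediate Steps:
$N = -24$ ($N = \left(- \frac{1}{3}\right) 72 = -24$)
$z{\left(B \right)} = \frac{2 B}{-1 + B}$
$q = \frac{2327}{97}$ ($q = \frac{1}{-97} - -24 = - \frac{1}{97} + 24 = \frac{2327}{97} \approx 23.99$)
$\frac{\sqrt{z{\left(-5 \right)} + 3}}{33} \left(q - 268\right) = \frac{\sqrt{2 \left(-5\right) \frac{1}{-1 - 5} + 3}}{33} \left(\frac{2327}{97} - 268\right) = \sqrt{2 \left(-5\right) \frac{1}{-6} + 3} \cdot \frac{1}{33} \left(- \frac{23669}{97}\right) = \sqrt{2 \left(-5\right) \left(- \frac{1}{6}\right) + 3} \cdot \frac{1}{33} \left(- \frac{23669}{97}\right) = \sqrt{\frac{5}{3} + 3} \cdot \frac{1}{33} \left(- \frac{23669}{97}\right) = \sqrt{\frac{14}{3}} \cdot \frac{1}{33} \left(- \frac{23669}{97}\right) = \frac{\sqrt{42}}{3} \cdot \frac{1}{33} \left(- \frac{23669}{97}\right) = \frac{\sqrt{42}}{99} \left(- \frac{23669}{97}\right) = - \frac{23669 \sqrt{42}}{9603}$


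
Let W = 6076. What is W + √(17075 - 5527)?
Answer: 6076 + 2*√2887 ≈ 6183.5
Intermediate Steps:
W + √(17075 - 5527) = 6076 + √(17075 - 5527) = 6076 + √11548 = 6076 + 2*√2887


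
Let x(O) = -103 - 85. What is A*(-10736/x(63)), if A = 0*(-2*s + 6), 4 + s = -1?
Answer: 0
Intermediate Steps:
s = -5 (s = -4 - 1 = -5)
x(O) = -188
A = 0 (A = 0*(-2*(-5) + 6) = 0*(10 + 6) = 0*16 = 0)
A*(-10736/x(63)) = 0*(-10736/(-188)) = 0*(-10736*(-1/188)) = 0*(2684/47) = 0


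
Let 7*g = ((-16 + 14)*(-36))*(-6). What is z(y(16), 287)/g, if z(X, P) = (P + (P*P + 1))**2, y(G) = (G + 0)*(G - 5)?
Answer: -47825257543/432 ≈ -1.1071e+8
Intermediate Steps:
y(G) = G*(-5 + G)
g = -432/7 (g = (((-16 + 14)*(-36))*(-6))/7 = (-2*(-36)*(-6))/7 = (72*(-6))/7 = (1/7)*(-432) = -432/7 ≈ -61.714)
z(X, P) = (1 + P + P**2)**2 (z(X, P) = (P + (P**2 + 1))**2 = (P + (1 + P**2))**2 = (1 + P + P**2)**2)
z(y(16), 287)/g = (1 + 287 + 287**2)**2/(-432/7) = (1 + 287 + 82369)**2*(-7/432) = 82657**2*(-7/432) = 6832179649*(-7/432) = -47825257543/432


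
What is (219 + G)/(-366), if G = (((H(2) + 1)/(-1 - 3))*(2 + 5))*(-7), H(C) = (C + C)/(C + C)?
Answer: -487/732 ≈ -0.66530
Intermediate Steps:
H(C) = 1 (H(C) = (2*C)/((2*C)) = (2*C)*(1/(2*C)) = 1)
G = 49/2 (G = (((1 + 1)/(-1 - 3))*(2 + 5))*(-7) = ((2/(-4))*7)*(-7) = ((2*(-¼))*7)*(-7) = -½*7*(-7) = -7/2*(-7) = 49/2 ≈ 24.500)
(219 + G)/(-366) = (219 + 49/2)/(-366) = (487/2)*(-1/366) = -487/732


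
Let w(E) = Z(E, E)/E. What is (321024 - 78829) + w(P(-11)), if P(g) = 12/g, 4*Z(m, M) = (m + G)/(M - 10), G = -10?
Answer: 11625349/48 ≈ 2.4219e+5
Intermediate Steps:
Z(m, M) = (-10 + m)/(4*(-10 + M)) (Z(m, M) = ((m - 10)/(M - 10))/4 = ((-10 + m)/(-10 + M))/4 = (-10 + m)/(4*(-10 + M)))
w(E) = 1/(4*E) (w(E) = ((-10 + E)/(4*(-10 + E)))/E = 1/(4*E))
(321024 - 78829) + w(P(-11)) = (321024 - 78829) + 1/(4*((12/(-11)))) = 242195 + 1/(4*((12*(-1/11)))) = 242195 + 1/(4*(-12/11)) = 242195 + (¼)*(-11/12) = 242195 - 11/48 = 11625349/48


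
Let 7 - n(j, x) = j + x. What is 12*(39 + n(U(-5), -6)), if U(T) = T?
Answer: 684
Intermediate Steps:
n(j, x) = 7 - j - x (n(j, x) = 7 - (j + x) = 7 + (-j - x) = 7 - j - x)
12*(39 + n(U(-5), -6)) = 12*(39 + (7 - 1*(-5) - 1*(-6))) = 12*(39 + (7 + 5 + 6)) = 12*(39 + 18) = 12*57 = 684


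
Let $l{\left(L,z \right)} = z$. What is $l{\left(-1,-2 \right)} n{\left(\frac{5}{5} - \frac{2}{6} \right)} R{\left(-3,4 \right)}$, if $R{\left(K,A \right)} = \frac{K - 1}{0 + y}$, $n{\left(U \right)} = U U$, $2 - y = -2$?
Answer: $\frac{8}{9} \approx 0.88889$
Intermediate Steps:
$y = 4$ ($y = 2 - -2 = 2 + 2 = 4$)
$n{\left(U \right)} = U^{2}$
$R{\left(K,A \right)} = - \frac{1}{4} + \frac{K}{4}$ ($R{\left(K,A \right)} = \frac{K - 1}{0 + 4} = \frac{-1 + K}{4} = - \frac{1}{4} + \frac{K}{4}$)
$l{\left(-1,-2 \right)} n{\left(\frac{5}{5} - \frac{2}{6} \right)} R{\left(-3,4 \right)} = - 2 \left(\frac{5}{5} - \frac{2}{6}\right)^{2} \left(- \frac{1}{4} + \frac{1}{4} \left(-3\right)\right) = - 2 \left(5 \cdot \frac{1}{5} - \frac{1}{3}\right)^{2} \left(- \frac{1}{4} - \frac{3}{4}\right) = - 2 \left(1 - \frac{1}{3}\right)^{2} \left(-1\right) = - 2 \left(\frac{2}{3}\right)^{2} \left(-1\right) = \left(-2\right) \frac{4}{9} \left(-1\right) = \left(- \frac{8}{9}\right) \left(-1\right) = \frac{8}{9}$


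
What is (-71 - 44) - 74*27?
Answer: -2113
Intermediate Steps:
(-71 - 44) - 74*27 = -115 - 1998 = -2113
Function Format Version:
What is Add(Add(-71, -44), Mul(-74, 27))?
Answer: -2113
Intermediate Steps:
Add(Add(-71, -44), Mul(-74, 27)) = Add(-115, -1998) = -2113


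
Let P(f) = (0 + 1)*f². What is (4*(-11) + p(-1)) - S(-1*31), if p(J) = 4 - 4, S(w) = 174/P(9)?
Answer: -1246/27 ≈ -46.148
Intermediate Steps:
P(f) = f² (P(f) = 1*f² = f²)
S(w) = 58/27 (S(w) = 174/(9²) = 174/81 = 174*(1/81) = 58/27)
p(J) = 0
(4*(-11) + p(-1)) - S(-1*31) = (4*(-11) + 0) - 1*58/27 = (-44 + 0) - 58/27 = -44 - 58/27 = -1246/27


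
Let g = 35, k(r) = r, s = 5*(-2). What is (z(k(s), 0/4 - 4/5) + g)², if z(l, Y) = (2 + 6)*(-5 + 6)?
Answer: 1849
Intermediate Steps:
s = -10
z(l, Y) = 8 (z(l, Y) = 8*1 = 8)
(z(k(s), 0/4 - 4/5) + g)² = (8 + 35)² = 43² = 1849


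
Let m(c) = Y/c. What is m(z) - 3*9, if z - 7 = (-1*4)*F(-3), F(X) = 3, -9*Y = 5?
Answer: -242/9 ≈ -26.889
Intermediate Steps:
Y = -5/9 (Y = -⅑*5 = -5/9 ≈ -0.55556)
z = -5 (z = 7 - 1*4*3 = 7 - 4*3 = 7 - 12 = -5)
m(c) = -5/(9*c)
m(z) - 3*9 = -5/9/(-5) - 3*9 = -5/9*(-⅕) - 27 = ⅑ - 27 = -242/9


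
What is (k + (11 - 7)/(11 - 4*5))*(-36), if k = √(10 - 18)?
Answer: 16 - 72*I*√2 ≈ 16.0 - 101.82*I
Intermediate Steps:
k = 2*I*√2 (k = √(-8) = 2*I*√2 ≈ 2.8284*I)
(k + (11 - 7)/(11 - 4*5))*(-36) = (2*I*√2 + (11 - 7)/(11 - 4*5))*(-36) = (2*I*√2 + 4/(11 - 20))*(-36) = (2*I*√2 + 4/(-9))*(-36) = (2*I*√2 + 4*(-⅑))*(-36) = (2*I*√2 - 4/9)*(-36) = (-4/9 + 2*I*√2)*(-36) = 16 - 72*I*√2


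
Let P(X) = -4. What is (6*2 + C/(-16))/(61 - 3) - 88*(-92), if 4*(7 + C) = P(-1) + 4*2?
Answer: 3756643/464 ≈ 8096.2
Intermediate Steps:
C = -6 (C = -7 + (-4 + 4*2)/4 = -7 + (-4 + 8)/4 = -7 + (1/4)*4 = -7 + 1 = -6)
(6*2 + C/(-16))/(61 - 3) - 88*(-92) = (6*2 - 6/(-16))/(61 - 3) - 88*(-92) = (12 - 6*(-1/16))/58 + 8096 = (12 + 3/8)*(1/58) + 8096 = (99/8)*(1/58) + 8096 = 99/464 + 8096 = 3756643/464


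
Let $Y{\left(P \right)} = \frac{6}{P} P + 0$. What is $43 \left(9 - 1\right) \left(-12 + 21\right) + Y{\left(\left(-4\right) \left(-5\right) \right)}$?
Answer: $3102$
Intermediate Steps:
$Y{\left(P \right)} = 6$ ($Y{\left(P \right)} = 6 + 0 = 6$)
$43 \left(9 - 1\right) \left(-12 + 21\right) + Y{\left(\left(-4\right) \left(-5\right) \right)} = 43 \left(9 - 1\right) \left(-12 + 21\right) + 6 = 43 \cdot 8 \cdot 9 + 6 = 43 \cdot 72 + 6 = 3096 + 6 = 3102$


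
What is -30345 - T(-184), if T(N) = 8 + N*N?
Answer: -64209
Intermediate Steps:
T(N) = 8 + N²
-30345 - T(-184) = -30345 - (8 + (-184)²) = -30345 - (8 + 33856) = -30345 - 1*33864 = -30345 - 33864 = -64209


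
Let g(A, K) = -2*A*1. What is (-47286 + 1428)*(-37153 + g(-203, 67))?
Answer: 1685143926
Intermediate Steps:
g(A, K) = -2*A
(-47286 + 1428)*(-37153 + g(-203, 67)) = (-47286 + 1428)*(-37153 - 2*(-203)) = -45858*(-37153 + 406) = -45858*(-36747) = 1685143926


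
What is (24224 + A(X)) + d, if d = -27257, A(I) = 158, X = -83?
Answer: -2875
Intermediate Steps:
(24224 + A(X)) + d = (24224 + 158) - 27257 = 24382 - 27257 = -2875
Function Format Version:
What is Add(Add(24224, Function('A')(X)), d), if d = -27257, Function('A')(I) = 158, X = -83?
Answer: -2875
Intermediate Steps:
Add(Add(24224, Function('A')(X)), d) = Add(Add(24224, 158), -27257) = Add(24382, -27257) = -2875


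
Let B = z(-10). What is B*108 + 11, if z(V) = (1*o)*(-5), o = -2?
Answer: 1091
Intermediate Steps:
z(V) = 10 (z(V) = (1*(-2))*(-5) = -2*(-5) = 10)
B = 10
B*108 + 11 = 10*108 + 11 = 1080 + 11 = 1091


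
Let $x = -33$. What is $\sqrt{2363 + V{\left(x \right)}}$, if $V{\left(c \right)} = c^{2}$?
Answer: $2 \sqrt{863} \approx 58.754$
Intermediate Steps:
$\sqrt{2363 + V{\left(x \right)}} = \sqrt{2363 + \left(-33\right)^{2}} = \sqrt{2363 + 1089} = \sqrt{3452} = 2 \sqrt{863}$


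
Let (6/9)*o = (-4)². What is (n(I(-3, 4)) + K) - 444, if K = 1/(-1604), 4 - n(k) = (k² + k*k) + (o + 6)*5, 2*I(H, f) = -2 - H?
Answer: -947163/1604 ≈ -590.50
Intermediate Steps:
I(H, f) = -1 - H/2 (I(H, f) = (-2 - H)/2 = -1 - H/2)
o = 24 (o = (3/2)*(-4)² = (3/2)*16 = 24)
n(k) = -146 - 2*k² (n(k) = 4 - ((k² + k*k) + (24 + 6)*5) = 4 - ((k² + k²) + 30*5) = 4 - (2*k² + 150) = 4 - (150 + 2*k²) = 4 + (-150 - 2*k²) = -146 - 2*k²)
K = -1/1604 ≈ -0.00062344
(n(I(-3, 4)) + K) - 444 = ((-146 - 2*(-1 - ½*(-3))²) - 1/1604) - 444 = ((-146 - 2*(-1 + 3/2)²) - 1/1604) - 444 = ((-146 - 2*(½)²) - 1/1604) - 444 = ((-146 - 2*¼) - 1/1604) - 444 = ((-146 - ½) - 1/1604) - 444 = (-293/2 - 1/1604) - 444 = -234987/1604 - 444 = -947163/1604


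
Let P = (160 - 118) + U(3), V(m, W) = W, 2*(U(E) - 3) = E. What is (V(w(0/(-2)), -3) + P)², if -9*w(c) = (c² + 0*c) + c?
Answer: 7569/4 ≈ 1892.3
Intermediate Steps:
U(E) = 3 + E/2
w(c) = -c/9 - c²/9 (w(c) = -((c² + 0*c) + c)/9 = -((c² + 0) + c)/9 = -(c² + c)/9 = -(c + c²)/9 = -c/9 - c²/9)
P = 93/2 (P = (160 - 118) + (3 + (½)*3) = 42 + (3 + 3/2) = 42 + 9/2 = 93/2 ≈ 46.500)
(V(w(0/(-2)), -3) + P)² = (-3 + 93/2)² = (87/2)² = 7569/4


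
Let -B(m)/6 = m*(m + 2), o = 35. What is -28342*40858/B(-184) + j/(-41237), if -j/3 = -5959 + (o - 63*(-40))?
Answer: 1705367442557/295916712 ≈ 5763.0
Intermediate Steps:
B(m) = -6*m*(2 + m) (B(m) = -6*m*(m + 2) = -6*m*(2 + m))
j = 10212 (j = -3*(-5959 + (35 - 63*(-40))) = -3*(-5959 + (35 + 2520)) = -3*(-5959 + 2555) = -3*(-3404) = 10212)
-28342*40858/B(-184) + j/(-41237) = -28342*20429/(552*(2 - 184)) + 10212/(-41237) = -28342/(-6*(-184)*(-182)*(1/40858)) + 10212*(-1/41237) = -28342/((-200928*1/40858)) - 10212/41237 = -28342/(-100464/20429) - 10212/41237 = -28342*(-20429/100464) - 10212/41237 = 289499359/50232 - 10212/41237 = 1705367442557/295916712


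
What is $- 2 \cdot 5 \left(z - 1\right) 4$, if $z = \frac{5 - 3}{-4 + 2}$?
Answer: $80$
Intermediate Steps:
$z = -1$ ($z = \frac{2}{-2} = 2 \left(- \frac{1}{2}\right) = -1$)
$- 2 \cdot 5 \left(z - 1\right) 4 = - 2 \cdot 5 \left(-1 - 1\right) 4 = - 2 \cdot 5 \left(-2\right) 4 = \left(-2\right) \left(-10\right) 4 = 20 \cdot 4 = 80$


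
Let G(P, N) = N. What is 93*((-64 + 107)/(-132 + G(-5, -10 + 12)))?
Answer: -3999/130 ≈ -30.762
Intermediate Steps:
93*((-64 + 107)/(-132 + G(-5, -10 + 12))) = 93*((-64 + 107)/(-132 + (-10 + 12))) = 93*(43/(-132 + 2)) = 93*(43/(-130)) = 93*(43*(-1/130)) = 93*(-43/130) = -3999/130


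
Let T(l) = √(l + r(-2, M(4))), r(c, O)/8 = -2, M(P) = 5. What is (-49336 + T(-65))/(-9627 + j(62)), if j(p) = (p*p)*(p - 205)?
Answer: 49336/559319 - 9*I/559319 ≈ 0.088207 - 1.6091e-5*I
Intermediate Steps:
j(p) = p²*(-205 + p)
r(c, O) = -16 (r(c, O) = 8*(-2) = -16)
T(l) = √(-16 + l) (T(l) = √(l - 16) = √(-16 + l))
(-49336 + T(-65))/(-9627 + j(62)) = (-49336 + √(-16 - 65))/(-9627 + 62²*(-205 + 62)) = (-49336 + √(-81))/(-9627 + 3844*(-143)) = (-49336 + 9*I)/(-9627 - 549692) = (-49336 + 9*I)/(-559319) = (-49336 + 9*I)*(-1/559319) = 49336/559319 - 9*I/559319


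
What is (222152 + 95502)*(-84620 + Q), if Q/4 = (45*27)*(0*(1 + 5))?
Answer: -26879881480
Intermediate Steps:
Q = 0 (Q = 4*((45*27)*(0*(1 + 5))) = 4*(1215*(0*6)) = 4*(1215*0) = 4*0 = 0)
(222152 + 95502)*(-84620 + Q) = (222152 + 95502)*(-84620 + 0) = 317654*(-84620) = -26879881480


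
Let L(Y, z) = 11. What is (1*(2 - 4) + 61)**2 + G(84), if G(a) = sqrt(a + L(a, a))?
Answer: 3481 + sqrt(95) ≈ 3490.7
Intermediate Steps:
G(a) = sqrt(11 + a) (G(a) = sqrt(a + 11) = sqrt(11 + a))
(1*(2 - 4) + 61)**2 + G(84) = (1*(2 - 4) + 61)**2 + sqrt(11 + 84) = (1*(-2) + 61)**2 + sqrt(95) = (-2 + 61)**2 + sqrt(95) = 59**2 + sqrt(95) = 3481 + sqrt(95)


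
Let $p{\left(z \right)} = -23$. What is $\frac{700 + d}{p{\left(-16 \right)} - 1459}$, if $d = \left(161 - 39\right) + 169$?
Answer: $- \frac{991}{1482} \approx -0.66869$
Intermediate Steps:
$d = 291$ ($d = 122 + 169 = 291$)
$\frac{700 + d}{p{\left(-16 \right)} - 1459} = \frac{700 + 291}{-23 - 1459} = \frac{1}{-1482} \cdot 991 = \left(- \frac{1}{1482}\right) 991 = - \frac{991}{1482}$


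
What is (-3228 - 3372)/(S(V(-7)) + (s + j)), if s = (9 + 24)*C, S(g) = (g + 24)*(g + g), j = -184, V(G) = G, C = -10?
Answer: 825/94 ≈ 8.7766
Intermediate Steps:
S(g) = 2*g*(24 + g) (S(g) = (24 + g)*(2*g) = 2*g*(24 + g))
s = -330 (s = (9 + 24)*(-10) = 33*(-10) = -330)
(-3228 - 3372)/(S(V(-7)) + (s + j)) = (-3228 - 3372)/(2*(-7)*(24 - 7) + (-330 - 184)) = -6600/(2*(-7)*17 - 514) = -6600/(-238 - 514) = -6600/(-752) = -6600*(-1/752) = 825/94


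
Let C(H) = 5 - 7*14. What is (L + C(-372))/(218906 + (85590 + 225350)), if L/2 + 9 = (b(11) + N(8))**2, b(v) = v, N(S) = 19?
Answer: 1689/529846 ≈ 0.0031877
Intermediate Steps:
C(H) = -93 (C(H) = 5 - 98 = -93)
L = 1782 (L = -18 + 2*(11 + 19)**2 = -18 + 2*30**2 = -18 + 2*900 = -18 + 1800 = 1782)
(L + C(-372))/(218906 + (85590 + 225350)) = (1782 - 93)/(218906 + (85590 + 225350)) = 1689/(218906 + 310940) = 1689/529846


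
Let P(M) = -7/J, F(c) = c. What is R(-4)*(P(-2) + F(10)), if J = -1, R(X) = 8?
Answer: 136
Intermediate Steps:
P(M) = 7 (P(M) = -7/(-1) = -7*(-1) = 7)
R(-4)*(P(-2) + F(10)) = 8*(7 + 10) = 8*17 = 136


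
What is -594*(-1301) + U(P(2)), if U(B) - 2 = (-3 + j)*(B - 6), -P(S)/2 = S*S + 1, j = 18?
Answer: 772556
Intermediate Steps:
P(S) = -2 - 2*S**2 (P(S) = -2*(S*S + 1) = -2*(S**2 + 1) = -2*(1 + S**2) = -2 - 2*S**2)
U(B) = -88 + 15*B (U(B) = 2 + (-3 + 18)*(B - 6) = 2 + 15*(-6 + B) = 2 + (-90 + 15*B) = -88 + 15*B)
-594*(-1301) + U(P(2)) = -594*(-1301) + (-88 + 15*(-2 - 2*2**2)) = 772794 + (-88 + 15*(-2 - 2*4)) = 772794 + (-88 + 15*(-2 - 8)) = 772794 + (-88 + 15*(-10)) = 772794 + (-88 - 150) = 772794 - 238 = 772556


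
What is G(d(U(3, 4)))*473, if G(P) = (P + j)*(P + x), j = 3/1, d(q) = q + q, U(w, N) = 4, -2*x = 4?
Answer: 31218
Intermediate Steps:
x = -2 (x = -1/2*4 = -2)
d(q) = 2*q
j = 3 (j = 3*1 = 3)
G(P) = (-2 + P)*(3 + P) (G(P) = (P + 3)*(P - 2) = (3 + P)*(-2 + P) = (-2 + P)*(3 + P))
G(d(U(3, 4)))*473 = (-6 + 2*4 + (2*4)**2)*473 = (-6 + 8 + 8**2)*473 = (-6 + 8 + 64)*473 = 66*473 = 31218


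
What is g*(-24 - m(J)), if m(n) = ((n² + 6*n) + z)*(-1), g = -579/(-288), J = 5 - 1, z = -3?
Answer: 2509/96 ≈ 26.135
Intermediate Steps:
J = 4
g = 193/96 (g = -579*(-1/288) = 193/96 ≈ 2.0104)
m(n) = 3 - n² - 6*n (m(n) = ((n² + 6*n) - 3)*(-1) = (-3 + n² + 6*n)*(-1) = 3 - n² - 6*n)
g*(-24 - m(J)) = 193*(-24 - (3 - 1*4² - 6*4))/96 = 193*(-24 - (3 - 1*16 - 24))/96 = 193*(-24 - (3 - 16 - 24))/96 = 193*(-24 - 1*(-37))/96 = 193*(-24 + 37)/96 = (193/96)*13 = 2509/96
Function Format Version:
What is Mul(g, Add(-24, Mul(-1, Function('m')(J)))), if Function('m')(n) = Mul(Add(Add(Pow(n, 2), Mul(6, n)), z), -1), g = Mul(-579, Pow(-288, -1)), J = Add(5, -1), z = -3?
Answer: Rational(2509, 96) ≈ 26.135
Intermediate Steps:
J = 4
g = Rational(193, 96) (g = Mul(-579, Rational(-1, 288)) = Rational(193, 96) ≈ 2.0104)
Function('m')(n) = Add(3, Mul(-1, Pow(n, 2)), Mul(-6, n)) (Function('m')(n) = Mul(Add(Add(Pow(n, 2), Mul(6, n)), -3), -1) = Mul(Add(-3, Pow(n, 2), Mul(6, n)), -1) = Add(3, Mul(-1, Pow(n, 2)), Mul(-6, n)))
Mul(g, Add(-24, Mul(-1, Function('m')(J)))) = Mul(Rational(193, 96), Add(-24, Mul(-1, Add(3, Mul(-1, Pow(4, 2)), Mul(-6, 4))))) = Mul(Rational(193, 96), Add(-24, Mul(-1, Add(3, Mul(-1, 16), -24)))) = Mul(Rational(193, 96), Add(-24, Mul(-1, Add(3, -16, -24)))) = Mul(Rational(193, 96), Add(-24, Mul(-1, -37))) = Mul(Rational(193, 96), Add(-24, 37)) = Mul(Rational(193, 96), 13) = Rational(2509, 96)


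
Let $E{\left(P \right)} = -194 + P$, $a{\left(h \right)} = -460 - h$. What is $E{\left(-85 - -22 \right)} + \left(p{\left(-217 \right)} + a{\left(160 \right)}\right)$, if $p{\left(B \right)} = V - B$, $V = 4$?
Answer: $-656$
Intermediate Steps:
$p{\left(B \right)} = 4 - B$
$E{\left(-85 - -22 \right)} + \left(p{\left(-217 \right)} + a{\left(160 \right)}\right) = \left(-194 - 63\right) + \left(\left(4 - -217\right) - 620\right) = \left(-194 + \left(-85 + 22\right)\right) + \left(\left(4 + 217\right) - 620\right) = \left(-194 - 63\right) + \left(221 - 620\right) = -257 - 399 = -656$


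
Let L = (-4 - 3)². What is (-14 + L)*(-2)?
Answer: -70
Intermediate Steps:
L = 49 (L = (-7)² = 49)
(-14 + L)*(-2) = (-14 + 49)*(-2) = 35*(-2) = -70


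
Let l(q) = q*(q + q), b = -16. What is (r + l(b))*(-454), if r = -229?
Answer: -128482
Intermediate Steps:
l(q) = 2*q**2 (l(q) = q*(2*q) = 2*q**2)
(r + l(b))*(-454) = (-229 + 2*(-16)**2)*(-454) = (-229 + 2*256)*(-454) = (-229 + 512)*(-454) = 283*(-454) = -128482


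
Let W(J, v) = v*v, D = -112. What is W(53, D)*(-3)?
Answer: -37632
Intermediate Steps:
W(J, v) = v**2
W(53, D)*(-3) = (-112)**2*(-3) = 12544*(-3) = -37632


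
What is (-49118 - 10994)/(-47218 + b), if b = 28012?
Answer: 30056/9603 ≈ 3.1299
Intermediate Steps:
(-49118 - 10994)/(-47218 + b) = (-49118 - 10994)/(-47218 + 28012) = -60112/(-19206) = -60112*(-1/19206) = 30056/9603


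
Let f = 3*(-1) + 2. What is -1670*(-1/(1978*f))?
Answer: -835/989 ≈ -0.84429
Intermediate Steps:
f = -1 (f = -3 + 2 = -1)
-1670*(-1/(1978*f)) = -1670/(-46*43*(-1)) = -1670/((-1978*(-1))) = -1670/1978 = -1670*1/1978 = -835/989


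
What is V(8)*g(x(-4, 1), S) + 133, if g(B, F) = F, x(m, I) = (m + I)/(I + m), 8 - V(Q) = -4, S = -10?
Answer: 13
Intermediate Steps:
V(Q) = 12 (V(Q) = 8 - 1*(-4) = 8 + 4 = 12)
x(m, I) = 1 (x(m, I) = (I + m)/(I + m) = 1)
V(8)*g(x(-4, 1), S) + 133 = 12*(-10) + 133 = -120 + 133 = 13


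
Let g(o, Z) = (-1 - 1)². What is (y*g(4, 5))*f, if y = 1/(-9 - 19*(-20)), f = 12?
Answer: 3/35 ≈ 0.085714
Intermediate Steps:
g(o, Z) = 4 (g(o, Z) = (-2)² = 4)
y = 1/560 (y = -1/20/(-28) = -1/28*(-1/20) = 1/560 ≈ 0.0017857)
(y*g(4, 5))*f = ((1/560)*4)*12 = (1/140)*12 = 3/35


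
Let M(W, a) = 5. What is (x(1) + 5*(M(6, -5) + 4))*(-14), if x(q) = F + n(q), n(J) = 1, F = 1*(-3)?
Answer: -602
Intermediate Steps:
F = -3
x(q) = -2 (x(q) = -3 + 1 = -2)
(x(1) + 5*(M(6, -5) + 4))*(-14) = (-2 + 5*(5 + 4))*(-14) = (-2 + 5*9)*(-14) = (-2 + 45)*(-14) = 43*(-14) = -602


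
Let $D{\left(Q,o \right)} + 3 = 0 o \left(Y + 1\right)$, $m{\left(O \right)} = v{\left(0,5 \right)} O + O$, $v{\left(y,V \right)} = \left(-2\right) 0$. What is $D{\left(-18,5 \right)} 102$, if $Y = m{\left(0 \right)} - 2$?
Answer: $-306$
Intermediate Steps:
$v{\left(y,V \right)} = 0$
$m{\left(O \right)} = O$ ($m{\left(O \right)} = 0 O + O = 0 + O = O$)
$Y = -2$ ($Y = 0 - 2 = -2$)
$D{\left(Q,o \right)} = -3$ ($D{\left(Q,o \right)} = -3 + 0 o \left(-2 + 1\right) = -3 + 0 \left(-1\right) = -3 + 0 = -3$)
$D{\left(-18,5 \right)} 102 = \left(-3\right) 102 = -306$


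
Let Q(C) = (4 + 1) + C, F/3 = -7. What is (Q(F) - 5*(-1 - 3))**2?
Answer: 16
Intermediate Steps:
F = -21 (F = 3*(-7) = -21)
Q(C) = 5 + C
(Q(F) - 5*(-1 - 3))**2 = ((5 - 21) - 5*(-1 - 3))**2 = (-16 - 5*(-4))**2 = (-16 + 20)**2 = 4**2 = 16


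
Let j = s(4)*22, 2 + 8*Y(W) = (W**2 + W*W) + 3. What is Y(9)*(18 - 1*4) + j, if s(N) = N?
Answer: 1493/4 ≈ 373.25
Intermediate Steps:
Y(W) = 1/8 + W**2/4 (Y(W) = -1/4 + ((W**2 + W*W) + 3)/8 = -1/4 + ((W**2 + W**2) + 3)/8 = -1/4 + (2*W**2 + 3)/8 = -1/4 + (3 + 2*W**2)/8 = -1/4 + (3/8 + W**2/4) = 1/8 + W**2/4)
j = 88 (j = 4*22 = 88)
Y(9)*(18 - 1*4) + j = (1/8 + (1/4)*9**2)*(18 - 1*4) + 88 = (1/8 + (1/4)*81)*(18 - 4) + 88 = (1/8 + 81/4)*14 + 88 = (163/8)*14 + 88 = 1141/4 + 88 = 1493/4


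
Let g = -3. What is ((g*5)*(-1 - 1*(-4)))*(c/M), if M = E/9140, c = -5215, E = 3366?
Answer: 119162750/187 ≈ 6.3723e+5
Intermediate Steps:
M = 1683/4570 (M = 3366/9140 = 3366*(1/9140) = 1683/4570 ≈ 0.36827)
((g*5)*(-1 - 1*(-4)))*(c/M) = ((-3*5)*(-1 - 1*(-4)))*(-5215/1683/4570) = (-15*(-1 + 4))*(-5215*4570/1683) = -15*3*(-23832550/1683) = -45*(-23832550/1683) = 119162750/187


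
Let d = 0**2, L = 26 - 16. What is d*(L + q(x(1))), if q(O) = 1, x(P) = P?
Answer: 0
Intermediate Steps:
L = 10
d = 0
d*(L + q(x(1))) = 0*(10 + 1) = 0*11 = 0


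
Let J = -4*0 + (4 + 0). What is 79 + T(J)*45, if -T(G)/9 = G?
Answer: -1541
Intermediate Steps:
J = 4 (J = 0 + 4 = 4)
T(G) = -9*G
79 + T(J)*45 = 79 - 9*4*45 = 79 - 36*45 = 79 - 1620 = -1541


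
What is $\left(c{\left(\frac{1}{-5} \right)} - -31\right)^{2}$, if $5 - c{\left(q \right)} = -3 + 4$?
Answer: $1225$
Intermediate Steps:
$c{\left(q \right)} = 4$ ($c{\left(q \right)} = 5 - \left(-3 + 4\right) = 5 - 1 = 4$)
$\left(c{\left(\frac{1}{-5} \right)} - -31\right)^{2} = \left(4 - -31\right)^{2} = \left(4 + 31\right)^{2} = 35^{2} = 1225$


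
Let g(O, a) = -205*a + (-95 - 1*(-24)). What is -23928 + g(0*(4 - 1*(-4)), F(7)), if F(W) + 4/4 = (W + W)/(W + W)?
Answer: -23999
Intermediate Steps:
F(W) = 0 (F(W) = -1 + (W + W)/(W + W) = -1 + (2*W)/((2*W)) = -1 + (2*W)*(1/(2*W)) = -1 + 1 = 0)
g(O, a) = -71 - 205*a (g(O, a) = -205*a + (-95 + 24) = -205*a - 71 = -71 - 205*a)
-23928 + g(0*(4 - 1*(-4)), F(7)) = -23928 + (-71 - 205*0) = -23928 + (-71 + 0) = -23928 - 71 = -23999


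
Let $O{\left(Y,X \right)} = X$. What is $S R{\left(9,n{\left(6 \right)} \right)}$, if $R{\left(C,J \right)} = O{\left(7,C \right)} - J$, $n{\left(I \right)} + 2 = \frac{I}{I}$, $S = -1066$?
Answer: $-10660$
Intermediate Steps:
$n{\left(I \right)} = -1$ ($n{\left(I \right)} = -2 + \frac{I}{I} = -2 + 1 = -1$)
$R{\left(C,J \right)} = C - J$
$S R{\left(9,n{\left(6 \right)} \right)} = - 1066 \left(9 - -1\right) = - 1066 \left(9 + 1\right) = \left(-1066\right) 10 = -10660$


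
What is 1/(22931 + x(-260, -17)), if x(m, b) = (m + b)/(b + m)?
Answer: 1/22932 ≈ 4.3607e-5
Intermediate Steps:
x(m, b) = 1 (x(m, b) = (b + m)/(b + m) = 1)
1/(22931 + x(-260, -17)) = 1/(22931 + 1) = 1/22932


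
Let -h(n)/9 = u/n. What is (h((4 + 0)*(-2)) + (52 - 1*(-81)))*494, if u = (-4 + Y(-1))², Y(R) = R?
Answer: 318383/4 ≈ 79596.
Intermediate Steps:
u = 25 (u = (-4 - 1)² = (-5)² = 25)
h(n) = -225/n
(h((4 + 0)*(-2)) + (52 - 1*(-81)))*494 = (-225*(-1/(2*(4 + 0))) + (52 - 1*(-81)))*494 = (-225/(4*(-2)) + (52 + 81))*494 = (-225/(-8) + 133)*494 = (-225*(-⅛) + 133)*494 = (225/8 + 133)*494 = (1289/8)*494 = 318383/4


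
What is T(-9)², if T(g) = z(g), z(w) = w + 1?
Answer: 64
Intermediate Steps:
z(w) = 1 + w
T(g) = 1 + g
T(-9)² = (1 - 9)² = (-8)² = 64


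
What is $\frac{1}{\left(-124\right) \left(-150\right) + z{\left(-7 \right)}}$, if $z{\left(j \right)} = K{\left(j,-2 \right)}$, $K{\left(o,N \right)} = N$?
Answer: $\frac{1}{18598} \approx 5.3769 \cdot 10^{-5}$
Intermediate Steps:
$z{\left(j \right)} = -2$
$\frac{1}{\left(-124\right) \left(-150\right) + z{\left(-7 \right)}} = \frac{1}{\left(-124\right) \left(-150\right) - 2} = \frac{1}{18600 - 2} = \frac{1}{18598}$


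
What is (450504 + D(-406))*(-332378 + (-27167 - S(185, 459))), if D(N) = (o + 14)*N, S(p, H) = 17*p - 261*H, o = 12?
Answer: -106859409668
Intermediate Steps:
S(p, H) = -261*H + 17*p
D(N) = 26*N (D(N) = (12 + 14)*N = 26*N)
(450504 + D(-406))*(-332378 + (-27167 - S(185, 459))) = (450504 + 26*(-406))*(-332378 + (-27167 - (-261*459 + 17*185))) = (450504 - 10556)*(-332378 + (-27167 - (-119799 + 3145))) = 439948*(-332378 + (-27167 - 1*(-116654))) = 439948*(-332378 + (-27167 + 116654)) = 439948*(-332378 + 89487) = 439948*(-242891) = -106859409668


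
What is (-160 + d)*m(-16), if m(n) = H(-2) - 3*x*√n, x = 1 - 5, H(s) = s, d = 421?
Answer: -522 + 12528*I ≈ -522.0 + 12528.0*I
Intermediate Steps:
x = -4
m(n) = -2 + 12*√n (m(n) = -2 - (-12)*√n = -2 + 12*√n)
(-160 + d)*m(-16) = (-160 + 421)*(-2 + 12*√(-16)) = 261*(-2 + 12*(4*I)) = 261*(-2 + 48*I) = -522 + 12528*I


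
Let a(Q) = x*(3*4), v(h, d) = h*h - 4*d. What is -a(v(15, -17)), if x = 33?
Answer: -396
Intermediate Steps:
v(h, d) = h² - 4*d
a(Q) = 396 (a(Q) = 33*(3*4) = 33*12 = 396)
-a(v(15, -17)) = -1*396 = -396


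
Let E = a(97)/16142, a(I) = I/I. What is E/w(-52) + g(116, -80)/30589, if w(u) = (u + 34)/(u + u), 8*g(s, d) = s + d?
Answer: 2244379/4443908742 ≈ 0.00050505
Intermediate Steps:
a(I) = 1
g(s, d) = d/8 + s/8 (g(s, d) = (s + d)/8 = (d + s)/8 = d/8 + s/8)
w(u) = (34 + u)/(2*u) (w(u) = (34 + u)/((2*u)) = (34 + u)*(1/(2*u)) = (34 + u)/(2*u))
E = 1/16142 ≈ 6.1950e-5
E/w(-52) + g(116, -80)/30589 = 1/(16142*(((½)*(34 - 52)/(-52)))) + ((⅛)*(-80) + (⅛)*116)/30589 = 1/(16142*(((½)*(-1/52)*(-18)))) + (-10 + 29/2)*(1/30589) = 1/(16142*(9/52)) + (9/2)*(1/30589) = (1/16142)*(52/9) + 9/61178 = 26/72639 + 9/61178 = 2244379/4443908742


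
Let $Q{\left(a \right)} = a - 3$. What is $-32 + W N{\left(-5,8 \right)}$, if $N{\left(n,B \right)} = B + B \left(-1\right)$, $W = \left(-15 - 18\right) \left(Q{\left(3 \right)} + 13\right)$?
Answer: $-32$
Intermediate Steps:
$Q{\left(a \right)} = -3 + a$
$W = -429$ ($W = \left(-15 - 18\right) \left(\left(-3 + 3\right) + 13\right) = - 33 \left(0 + 13\right) = \left(-33\right) 13 = -429$)
$N{\left(n,B \right)} = 0$ ($N{\left(n,B \right)} = B - B = 0$)
$-32 + W N{\left(-5,8 \right)} = -32 - 0 = -32 + 0 = -32$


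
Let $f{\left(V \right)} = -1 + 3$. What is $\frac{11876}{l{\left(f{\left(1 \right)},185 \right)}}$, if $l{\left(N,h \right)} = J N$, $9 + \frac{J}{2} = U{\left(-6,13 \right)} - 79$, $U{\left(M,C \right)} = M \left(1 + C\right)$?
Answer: $- \frac{2969}{172} \approx -17.262$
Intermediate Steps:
$f{\left(V \right)} = 2$
$J = -344$ ($J = -18 + 2 \left(- 6 \left(1 + 13\right) - 79\right) = -18 + 2 \left(\left(-6\right) 14 - 79\right) = -18 + 2 \left(-84 - 79\right) = -18 + 2 \left(-163\right) = -18 - 326 = -344$)
$l{\left(N,h \right)} = - 344 N$
$\frac{11876}{l{\left(f{\left(1 \right)},185 \right)}} = \frac{11876}{\left(-344\right) 2} = \frac{11876}{-688} = 11876 \left(- \frac{1}{688}\right) = - \frac{2969}{172}$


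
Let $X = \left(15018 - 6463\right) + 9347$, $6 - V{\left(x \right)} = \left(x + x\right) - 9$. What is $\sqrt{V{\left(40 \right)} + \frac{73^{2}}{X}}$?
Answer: $\frac{i \sqrt{20735904502}}{17902} \approx 8.0438 i$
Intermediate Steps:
$V{\left(x \right)} = 15 - 2 x$ ($V{\left(x \right)} = 6 - \left(\left(x + x\right) - 9\right) = 6 - \left(2 x - 9\right) = 6 - \left(-9 + 2 x\right) = 15 - 2 x$)
$X = 17902$ ($X = 8555 + 9347 = 17902$)
$\sqrt{V{\left(40 \right)} + \frac{73^{2}}{X}} = \sqrt{\left(15 - 80\right) + \frac{73^{2}}{17902}} = \sqrt{\left(15 - 80\right) + 5329 \cdot \frac{1}{17902}} = \sqrt{-65 + \frac{5329}{17902}} = \sqrt{- \frac{1158301}{17902}} = \frac{i \sqrt{20735904502}}{17902}$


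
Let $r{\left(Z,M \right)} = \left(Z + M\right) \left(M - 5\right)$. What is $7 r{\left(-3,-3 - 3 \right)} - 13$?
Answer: $680$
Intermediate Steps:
$r{\left(Z,M \right)} = \left(-5 + M\right) \left(M + Z\right)$ ($r{\left(Z,M \right)} = \left(M + Z\right) \left(-5 + M\right) = \left(-5 + M\right) \left(M + Z\right)$)
$7 r{\left(-3,-3 - 3 \right)} - 13 = 7 \left(\left(-3 - 3\right)^{2} - 5 \left(-3 - 3\right) - -15 + \left(-3 - 3\right) \left(-3\right)\right) - 13 = 7 \left(\left(-3 - 3\right)^{2} - 5 \left(-3 - 3\right) + 15 + \left(-3 - 3\right) \left(-3\right)\right) - 13 = 7 \left(\left(-6\right)^{2} - -30 + 15 - -18\right) - 13 = 7 \left(36 + 30 + 15 + 18\right) - 13 = 7 \cdot 99 - 13 = 693 - 13 = 680$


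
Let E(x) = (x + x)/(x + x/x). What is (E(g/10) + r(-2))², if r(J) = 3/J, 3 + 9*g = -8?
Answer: 78961/24964 ≈ 3.1630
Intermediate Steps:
g = -11/9 (g = -⅓ + (⅑)*(-8) = -⅓ - 8/9 = -11/9 ≈ -1.2222)
E(x) = 2*x/(1 + x) (E(x) = (2*x)/(x + 1) = (2*x)/(1 + x) = 2*x/(1 + x))
(E(g/10) + r(-2))² = (2*(-11/9/10)/(1 - 11/9/10) + 3/(-2))² = (2*(-11/9*⅒)/(1 - 11/9*⅒) + 3*(-½))² = (2*(-11/90)/(1 - 11/90) - 3/2)² = (2*(-11/90)/(79/90) - 3/2)² = (2*(-11/90)*(90/79) - 3/2)² = (-22/79 - 3/2)² = (-281/158)² = 78961/24964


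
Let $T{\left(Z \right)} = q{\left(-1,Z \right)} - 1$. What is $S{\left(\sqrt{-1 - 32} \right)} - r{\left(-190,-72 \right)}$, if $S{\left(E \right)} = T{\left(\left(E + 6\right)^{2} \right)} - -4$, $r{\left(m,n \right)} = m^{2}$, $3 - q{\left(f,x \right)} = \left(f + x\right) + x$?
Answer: $-36099 - 24 i \sqrt{33} \approx -36099.0 - 137.87 i$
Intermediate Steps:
$q{\left(f,x \right)} = 3 - f - 2 x$ ($q{\left(f,x \right)} = 3 - \left(\left(f + x\right) + x\right) = 3 - \left(f + 2 x\right) = 3 - f - 2 x$)
$T{\left(Z \right)} = 3 - 2 Z$ ($T{\left(Z \right)} = \left(3 - -1 - 2 Z\right) - 1 = \left(3 + 1 - 2 Z\right) - 1 = \left(4 - 2 Z\right) - 1 = 3 - 2 Z$)
$S{\left(E \right)} = 7 - 2 \left(6 + E\right)^{2}$ ($S{\left(E \right)} = \left(3 - 2 \left(E + 6\right)^{2}\right) - -4 = \left(3 - 2 \left(6 + E\right)^{2}\right) + 4 = 7 - 2 \left(6 + E\right)^{2}$)
$S{\left(\sqrt{-1 - 32} \right)} - r{\left(-190,-72 \right)} = \left(7 - 2 \left(6 + \sqrt{-1 - 32}\right)^{2}\right) - \left(-190\right)^{2} = \left(7 - 2 \left(6 + \sqrt{-33}\right)^{2}\right) - 36100 = \left(7 - 2 \left(6 + i \sqrt{33}\right)^{2}\right) - 36100 = -36093 - 2 \left(6 + i \sqrt{33}\right)^{2}$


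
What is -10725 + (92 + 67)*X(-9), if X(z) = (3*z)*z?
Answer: 27912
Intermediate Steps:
X(z) = 3*z²
-10725 + (92 + 67)*X(-9) = -10725 + (92 + 67)*(3*(-9)²) = -10725 + 159*(3*81) = -10725 + 159*243 = -10725 + 38637 = 27912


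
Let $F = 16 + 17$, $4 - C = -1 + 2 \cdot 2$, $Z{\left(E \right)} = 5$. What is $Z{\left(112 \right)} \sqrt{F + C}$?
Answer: $5 \sqrt{34} \approx 29.155$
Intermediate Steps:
$C = 1$ ($C = 4 - \left(-1 + 2 \cdot 2\right) = 4 - \left(-1 + 4\right) = 4 - 3 = 1$)
$F = 33$
$Z{\left(112 \right)} \sqrt{F + C} = 5 \sqrt{33 + 1} = 5 \sqrt{34}$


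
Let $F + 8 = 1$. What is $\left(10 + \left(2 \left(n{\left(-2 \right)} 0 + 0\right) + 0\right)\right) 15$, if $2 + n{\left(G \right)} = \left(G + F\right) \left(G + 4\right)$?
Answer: $150$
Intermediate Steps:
$F = -7$ ($F = -8 + 1 = -7$)
$n{\left(G \right)} = -2 + \left(-7 + G\right) \left(4 + G\right)$ ($n{\left(G \right)} = -2 + \left(G - 7\right) \left(G + 4\right) = -2 + \left(-7 + G\right) \left(4 + G\right)$)
$\left(10 + \left(2 \left(n{\left(-2 \right)} 0 + 0\right) + 0\right)\right) 15 = \left(10 + \left(2 \left(\left(-30 + \left(-2\right)^{2} - -6\right) 0 + 0\right) + 0\right)\right) 15 = \left(10 + \left(2 \left(\left(-30 + 4 + 6\right) 0 + 0\right) + 0\right)\right) 15 = \left(10 + \left(2 \left(\left(-20\right) 0 + 0\right) + 0\right)\right) 15 = \left(10 + \left(2 \left(0 + 0\right) + 0\right)\right) 15 = \left(10 + \left(2 \cdot 0 + 0\right)\right) 15 = \left(10 + \left(0 + 0\right)\right) 15 = \left(10 + 0\right) 15 = 10 \cdot 15 = 150$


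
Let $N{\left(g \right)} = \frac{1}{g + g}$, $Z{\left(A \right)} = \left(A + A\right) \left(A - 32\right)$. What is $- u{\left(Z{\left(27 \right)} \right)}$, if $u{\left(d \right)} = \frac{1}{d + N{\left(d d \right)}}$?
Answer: $\frac{145800}{39365999} \approx 0.0037037$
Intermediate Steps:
$Z{\left(A \right)} = 2 A \left(-32 + A\right)$
$N{\left(g \right)} = \frac{1}{2 g}$
$u{\left(d \right)} = \frac{1}{d + \frac{1}{2 d^{2}}}$ ($u{\left(d \right)} = \frac{1}{d + \frac{1}{2 d d}} = \frac{1}{d + \frac{1}{2 d^{2}}}$)
$- u{\left(Z{\left(27 \right)} \right)} = - \frac{2 \left(2 \cdot 27 \left(-32 + 27\right)\right)^{2}}{1 + 2 \left(2 \cdot 27 \left(-32 + 27\right)\right)^{3}} = - \frac{2 \left(2 \cdot 27 \left(-5\right)\right)^{2}}{1 + 2 \left(2 \cdot 27 \left(-5\right)\right)^{3}} = - \frac{2 \left(-270\right)^{2}}{1 + 2 \left(-270\right)^{3}} = - \frac{2 \cdot 72900}{1 + 2 \left(-19683000\right)} = - \frac{2 \cdot 72900}{1 - 39366000} = - \frac{2 \cdot 72900}{-39365999} = - \frac{2 \cdot 72900 \left(-1\right)}{39365999} = \left(-1\right) \left(- \frac{145800}{39365999}\right) = \frac{145800}{39365999}$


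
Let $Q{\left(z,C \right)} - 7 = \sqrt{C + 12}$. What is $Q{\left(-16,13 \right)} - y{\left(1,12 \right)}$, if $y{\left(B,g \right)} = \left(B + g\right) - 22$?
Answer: $21$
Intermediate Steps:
$Q{\left(z,C \right)} = 7 + \sqrt{12 + C}$ ($Q{\left(z,C \right)} = 7 + \sqrt{C + 12} = 7 + \sqrt{12 + C}$)
$y{\left(B,g \right)} = -22 + B + g$
$Q{\left(-16,13 \right)} - y{\left(1,12 \right)} = \left(7 + \sqrt{12 + 13}\right) - \left(-22 + 1 + 12\right) = \left(7 + \sqrt{25}\right) - -9 = \left(7 + 5\right) + 9 = 12 + 9 = 21$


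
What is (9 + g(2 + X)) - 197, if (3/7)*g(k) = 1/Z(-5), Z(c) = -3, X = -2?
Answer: -1699/9 ≈ -188.78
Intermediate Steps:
g(k) = -7/9 (g(k) = (7/3)/(-3) = (7/3)*(-1/3) = -7/9)
(9 + g(2 + X)) - 197 = (9 - 7/9) - 197 = 74/9 - 197 = -1699/9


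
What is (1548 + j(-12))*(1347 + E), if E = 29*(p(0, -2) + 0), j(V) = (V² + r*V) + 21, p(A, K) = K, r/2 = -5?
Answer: 2362737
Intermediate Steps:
r = -10 (r = 2*(-5) = -10)
j(V) = 21 + V² - 10*V (j(V) = (V² - 10*V) + 21 = 21 + V² - 10*V)
E = -58 (E = 29*(-2 + 0) = 29*(-2) = -58)
(1548 + j(-12))*(1347 + E) = (1548 + (21 + (-12)² - 10*(-12)))*(1347 - 58) = (1548 + (21 + 144 + 120))*1289 = (1548 + 285)*1289 = 1833*1289 = 2362737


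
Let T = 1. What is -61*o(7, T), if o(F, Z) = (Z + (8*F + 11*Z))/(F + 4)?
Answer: -4148/11 ≈ -377.09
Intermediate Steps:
o(F, Z) = (8*F + 12*Z)/(4 + F)
-61*o(7, T) = -244*(2*7 + 3*1)/(4 + 7) = -244*(14 + 3)/11 = -244*17/11 = -61*68/11 = -4148/11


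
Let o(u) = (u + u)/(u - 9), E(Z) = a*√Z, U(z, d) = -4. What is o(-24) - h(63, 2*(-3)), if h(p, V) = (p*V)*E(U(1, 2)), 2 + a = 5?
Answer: 16/11 + 2268*I ≈ 1.4545 + 2268.0*I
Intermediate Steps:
a = 3 (a = -2 + 5 = 3)
E(Z) = 3*√Z
o(u) = 2*u/(-9 + u) (o(u) = (2*u)/(-9 + u) = 2*u/(-9 + u))
h(p, V) = 6*I*V*p (h(p, V) = (p*V)*(3*√(-4)) = (V*p)*(3*(2*I)) = (V*p)*(6*I) = 6*I*V*p)
o(-24) - h(63, 2*(-3)) = 2*(-24)/(-9 - 24) - 6*I*2*(-3)*63 = 2*(-24)/(-33) - 6*I*(-6)*63 = 2*(-24)*(-1/33) - (-2268)*I = 16/11 + 2268*I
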